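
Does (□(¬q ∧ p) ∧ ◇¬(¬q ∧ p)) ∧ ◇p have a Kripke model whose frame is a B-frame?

1. (□(¬q ∧ p) ∧ ◇¬(¬q ∧ p)) ∧ ◇p, w0
2. □(¬q ∧ p) ∧ ◇¬(¬q ∧ p), w0
3. ◇p, w0
4. □(¬q ∧ p), w0
5. ◇¬(¬q ∧ p), w0
6. ¬q ∧ p, w0
7. ¬q, w0
8. p, w0
9. p, w1
10. ¬q ∧ p, w1
11. ¬q, w1
12. ¬(¬q ∧ p), w2
13. ¬q ∧ p, w2
14. ¬q, w2
15. p, w2
16. ¬p, w2
Accessibility: w0Rw0, w0Rw1, w0Rw2, w1Rw0, w1Rw1, w2Rw0, w2Rw2
Branch closes: p and ¬p both at w2.
All branches of the tableau close; one closing branch shown above.

Unsatisfiable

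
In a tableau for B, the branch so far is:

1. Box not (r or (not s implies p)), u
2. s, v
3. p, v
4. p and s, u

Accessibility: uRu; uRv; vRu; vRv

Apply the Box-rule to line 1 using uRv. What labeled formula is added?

not (r or (not s implies p)), v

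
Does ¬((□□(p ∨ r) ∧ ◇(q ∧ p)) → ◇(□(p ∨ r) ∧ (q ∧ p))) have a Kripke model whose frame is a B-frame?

1. ¬((□□(p ∨ r) ∧ ◇(q ∧ p)) → ◇(□(p ∨ r) ∧ (q ∧ p))), w0
2. □□(p ∨ r) ∧ ◇(q ∧ p), w0   [¬→-rule on 1]
3. ¬◇(□(p ∨ r) ∧ (q ∧ p)), w0   [¬→-rule on 1]
4. □□(p ∨ r), w0   [∧-rule on 2]
5. ◇(q ∧ p), w0   [∧-rule on 2]
6. ¬(□(p ∨ r) ∧ (q ∧ p)), w0   [¬◇-rule on 3 via w0Rw0]
7. □(p ∨ r), w0   [□-rule on 4 via w0Rw0]
8. p ∨ r, w0   [□-rule on 7 via w0Rw0]
9. ¬□(p ∨ r), w0   [¬∧-rule on 6 (branches; this branch)]
10. r, w0   [∨-rule on 8 (branches; this branch)]
11. q ∧ p, w1   [◇-rule on 5: fresh world w1, w0Rw1]
12. q, w1   [∧-rule on 11]
13. p, w1   [∧-rule on 11]
14. ¬(□(p ∨ r) ∧ (q ∧ p)), w1   [¬◇-rule on 3 via w0Rw1]
15. □(p ∨ r), w1   [□-rule on 4 via w0Rw1]
16. p ∨ r, w1   [□-rule on 7 via w0Rw1]
17. ¬□(p ∨ r), w1   [¬∧-rule on 14 (branches; this branch)]
18. r, w1   [∨-rule on 16 (branches; this branch)]
19. ¬(p ∨ r), w2   [¬□-rule on 9: fresh world w2, w0Rw2]
20. ¬p, w2   [¬∨-rule on 19]
21. ¬r, w2   [¬∨-rule on 19]
22. ¬(□(p ∨ r) ∧ (q ∧ p)), w2   [¬◇-rule on 3 via w0Rw2]
23. □(p ∨ r), w2   [□-rule on 4 via w0Rw2]
24. p ∨ r, w2   [□-rule on 7 via w0Rw2]
25. ¬(q ∧ p), w2   [¬∧-rule on 22 (branches; this branch)]
26. r, w2   [∨-rule on 24 (branches; this branch)]
Accessibility: w0Rw0, w0Rw1, w0Rw2, w1Rw0, w1Rw1, w2Rw0, w2Rw2
Branch closes: r and ¬r both at w2.
(One branch shown.) All branches close.

No, unsatisfiable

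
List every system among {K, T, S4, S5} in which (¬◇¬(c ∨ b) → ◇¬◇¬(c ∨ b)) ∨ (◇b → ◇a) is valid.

T, S4, S5

K-tableau for the negation ¬((¬◇¬(c ∨ b) → ◇¬◇¬(c ∨ b)) ∨ (◇b → ◇a)):
1. ¬((¬◇¬(c ∨ b) → ◇¬◇¬(c ∨ b)) ∨ (◇b → ◇a)), u
2. ¬(¬◇¬(c ∨ b) → ◇¬◇¬(c ∨ b)), u
3. ¬(◇b → ◇a), u
4. ¬◇¬(c ∨ b), u
5. ¬◇¬◇¬(c ∨ b), u
6. ◇b, u
7. ¬◇a, u
8. b, v
9. c ∨ b, v
10. ◇¬(c ∨ b), v
11. ¬a, v
12. ¬(c ∨ b), w
13. ¬c, w
14. ¬b, w
Accessibility: uRv, vRw
Complete open branch: countermodel on a K-frame, so not valid in K.
T-tableau for the negation ¬((¬◇¬(c ∨ b) → ◇¬◇¬(c ∨ b)) ∨ (◇b → ◇a)):
1. ¬((¬◇¬(c ∨ b) → ◇¬◇¬(c ∨ b)) ∨ (◇b → ◇a)), u
2. ¬(¬◇¬(c ∨ b) → ◇¬◇¬(c ∨ b)), u
3. ¬(◇b → ◇a), u
4. ¬◇¬(c ∨ b), u
5. ¬◇¬◇¬(c ∨ b), u
6. ◇b, u
7. ¬◇a, u
8. c ∨ b, u
9. ◇¬(c ∨ b), u
10. ¬a, u
11. b, u
12. b, v
13. c ∨ b, v
14. ◇¬(c ∨ b), v
15. ¬a, v
16. ¬(c ∨ b), w
17. ¬c, w
18. ¬b, w
19. c ∨ b, w
20. ◇¬(c ∨ b), w
21. ¬a, w
22. b, w
Accessibility: uRu, uRv, uRw, vRv, wRw
Branch closes: b and ¬b both at w.
Every branch closes (one shown): valid in T, hence also in S4, S5 (every theorem of T is a theorem of S4 and S5).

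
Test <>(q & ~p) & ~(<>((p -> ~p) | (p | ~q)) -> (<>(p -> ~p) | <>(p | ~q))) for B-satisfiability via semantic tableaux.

1. <>(q & ~p) & ~(<>((p -> ~p) | (p | ~q)) -> (<>(p -> ~p) | <>(p | ~q))), 0
2. <>(q & ~p), 0
3. ~(<>((p -> ~p) | (p | ~q)) -> (<>(p -> ~p) | <>(p | ~q))), 0
4. <>((p -> ~p) | (p | ~q)), 0
5. ~(<>(p -> ~p) | <>(p | ~q)), 0
6. ~<>(p -> ~p), 0
7. ~<>(p | ~q), 0
8. ~(p -> ~p), 0
9. p, 0
10. ~(p | ~q), 0
11. ~p, 0
12. q, 0
Accessibility: 0R0
Branch closes: p and ~p both at 0.
Every branch closes; the branch above is one of them.

Unsatisfiable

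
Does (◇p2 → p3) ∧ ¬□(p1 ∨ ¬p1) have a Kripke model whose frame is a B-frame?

No, unsatisfiable

1. (◇p2 → p3) ∧ ¬□(p1 ∨ ¬p1), 0
2. ◇p2 → p3, 0   [∧-rule on 1]
3. ¬□(p1 ∨ ¬p1), 0   [∧-rule on 1]
4. ¬◇p2, 0   [→-rule on 2 (branches; this branch)]
5. ¬p2, 0   [¬◇-rule on 4 via 0R0]
6. ¬(p1 ∨ ¬p1), 1   [¬□-rule on 3: fresh world 1, 0R1]
7. ¬p1, 1   [¬∨-rule on 6]
8. p1, 1   [¬∨-rule on 6]
Accessibility: 0R0, 0R1, 1R0, 1R1
Branch closes: p1 and ¬p1 both at 1.
All branches of the tableau close; one closing branch shown above.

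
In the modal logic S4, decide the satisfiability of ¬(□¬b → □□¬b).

No, unsatisfiable

1. ¬(□¬b → □□¬b), 0
2. □¬b, 0
3. ¬□□¬b, 0
4. ¬b, 0
5. ¬□¬b, 1
6. ¬b, 1
7. b, 2
8. ¬b, 2
Accessibility: 0R0, 0R1, 0R2, 1R1, 1R2, 2R2
Branch closes: b and ¬b both at 2.
(One branch shown.) All branches close.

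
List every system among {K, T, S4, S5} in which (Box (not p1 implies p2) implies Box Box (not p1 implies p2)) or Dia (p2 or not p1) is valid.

S4, S5

S4-tableau for the negation not ((Box (not p1 implies p2) implies Box Box (not p1 implies p2)) or Dia (p2 or not p1)):
1. not ((Box (not p1 implies p2) implies Box Box (not p1 implies p2)) or Dia (p2 or not p1)), u
2. not (Box (not p1 implies p2) implies Box Box (not p1 implies p2)), u
3. not Dia (p2 or not p1), u
4. Box (not p1 implies p2), u
5. not Box Box (not p1 implies p2), u
6. not (p2 or not p1), u
7. not p2, u
8. p1, u
9. not p1 implies p2, u
10. not Box (not p1 implies p2), v
11. not (p2 or not p1), v
12. not p2, v
13. p1, v
14. not p1 implies p2, v
15. not (not p1 implies p2), w
16. not p1, w
17. not p2, w
18. not (p2 or not p1), w
19. p1, w
Accessibility: uRu, uRv, uRw, vRv, vRw, wRw
Branch closes: p1 and not p1 both at w.
Every branch closes (one shown): valid in S4, hence also in S5 (every theorem of S4 is a theorem of S5).
T-tableau for the negation not ((Box (not p1 implies p2) implies Box Box (not p1 implies p2)) or Dia (p2 or not p1)):
1. not ((Box (not p1 implies p2) implies Box Box (not p1 implies p2)) or Dia (p2 or not p1)), u
2. not (Box (not p1 implies p2) implies Box Box (not p1 implies p2)), u
3. not Dia (p2 or not p1), u
4. Box (not p1 implies p2), u
5. not Box Box (not p1 implies p2), u
6. not (p2 or not p1), u
7. not p2, u
8. p1, u
9. not p1 implies p2, u
10. not Box (not p1 implies p2), v
11. not (p2 or not p1), v
12. not p2, v
13. p1, v
14. not p1 implies p2, v
15. not (not p1 implies p2), w
16. not p1, w
17. not p2, w
Accessibility: uRu, uRv, vRv, vRw, wRw
Complete open branch: countermodel on a T-frame, so not valid in T, nor in K (the same frame is also a K-frame).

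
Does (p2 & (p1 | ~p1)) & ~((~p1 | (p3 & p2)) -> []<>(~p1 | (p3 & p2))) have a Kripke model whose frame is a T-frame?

1. (p2 & (p1 | ~p1)) & ~((~p1 | (p3 & p2)) -> []<>(~p1 | (p3 & p2))), w0
2. p2 & (p1 | ~p1), w0
3. ~((~p1 | (p3 & p2)) -> []<>(~p1 | (p3 & p2))), w0
4. p2, w0
5. p1 | ~p1, w0
6. ~p1 | (p3 & p2), w0
7. ~[]<>(~p1 | (p3 & p2)), w0
8. ~p1, w0
9. p3 & p2, w0
10. p3, w0
11. ~<>(~p1 | (p3 & p2)), w1
12. ~(~p1 | (p3 & p2)), w1
13. p1, w1
14. ~(p3 & p2), w1
15. ~p2, w1
Accessibility: w0Rw0, w0Rw1, w1Rw1

Yes, satisfiable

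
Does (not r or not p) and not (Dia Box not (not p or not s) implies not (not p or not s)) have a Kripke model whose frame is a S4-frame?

Satisfiable (open branch found)

1. (not r or not p) and not (Dia Box not (not p or not s) implies not (not p or not s)), w0
2. not r or not p, w0
3. not (Dia Box not (not p or not s) implies not (not p or not s)), w0
4. Dia Box not (not p or not s), w0
5. not p or not s, w0
6. not p, w0
7. not s, w0
8. Box not (not p or not s), w1
9. not (not p or not s), w1
10. p, w1
11. s, w1
Accessibility: w0Rw0, w0Rw1, w1Rw1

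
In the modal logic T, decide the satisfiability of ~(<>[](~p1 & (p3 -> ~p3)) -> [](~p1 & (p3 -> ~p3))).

Satisfiable (open branch found)

1. ~(<>[](~p1 & (p3 -> ~p3)) -> [](~p1 & (p3 -> ~p3))), 0
2. <>[](~p1 & (p3 -> ~p3)), 0
3. ~[](~p1 & (p3 -> ~p3)), 0
4. [](~p1 & (p3 -> ~p3)), 1
5. ~p1 & (p3 -> ~p3), 1
6. ~p1, 1
7. p3 -> ~p3, 1
8. ~p3, 1
9. ~(~p1 & (p3 -> ~p3)), 2
10. ~(p3 -> ~p3), 2
11. p3, 2
Accessibility: 0R0, 0R1, 0R2, 1R1, 2R2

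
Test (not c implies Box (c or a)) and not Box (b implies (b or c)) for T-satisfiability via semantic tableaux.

Unsatisfiable

1. (not c implies Box (c or a)) and not Box (b implies (b or c)), 0
2. not c implies Box (c or a), 0
3. not Box (b implies (b or c)), 0
4. Box (c or a), 0
5. c or a, 0
6. a, 0
7. not (b implies (b or c)), 1
8. b, 1
9. not (b or c), 1
10. not b, 1
11. not c, 1
Accessibility: 0R0, 0R1, 1R1
Branch closes: b and not b both at 1.
(One branch shown.) All branches close.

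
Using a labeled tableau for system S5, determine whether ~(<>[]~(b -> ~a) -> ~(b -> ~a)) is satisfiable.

No, unsatisfiable

1. ~(<>[]~(b -> ~a) -> ~(b -> ~a)), u
2. <>[]~(b -> ~a), u
3. b -> ~a, u
4. ~a, u
5. []~(b -> ~a), v
6. ~(b -> ~a), u
7. b, u
8. a, u
Accessibility: uRu, uRv, vRu, vRv
Branch closes: a and ~a both at u.
All branches of the tableau close; one closing branch shown above.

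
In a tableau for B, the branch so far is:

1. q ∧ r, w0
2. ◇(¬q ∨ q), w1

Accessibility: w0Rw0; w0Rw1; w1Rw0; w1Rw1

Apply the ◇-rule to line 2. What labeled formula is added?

a fresh world w2 with w1Rw2, and ¬q ∨ q at w2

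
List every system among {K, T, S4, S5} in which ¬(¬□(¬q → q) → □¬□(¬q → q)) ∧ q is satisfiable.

K, T, S4

S4-tableau for the formula:
1. ¬(¬□(¬q → q) → □¬□(¬q → q)) ∧ q, 0
2. ¬(¬□(¬q → q) → □¬□(¬q → q)), 0
3. q, 0
4. ¬□(¬q → q), 0
5. ¬□¬□(¬q → q), 0
6. ¬(¬q → q), 1
7. ¬q, 1
8. □(¬q → q), 2
9. ¬q → q, 2
10. q, 2
Accessibility: 0R0, 0R1, 0R2, 1R1, 2R2
Complete open branch: satisfiable in S4, hence also in K, T (this S4-model is also a K-model and a T-model).
S5-tableau for the formula:
1. ¬(¬□(¬q → q) → □¬□(¬q → q)) ∧ q, 0
2. ¬(¬□(¬q → q) → □¬□(¬q → q)), 0
3. q, 0
4. ¬□(¬q → q), 0
5. ¬□¬□(¬q → q), 0
6. ¬(¬q → q), 1
7. ¬q, 1
8. □(¬q → q), 2
9. ¬q → q, 0
10. ¬q → q, 1
11. ¬q → q, 2
12. q, 1
Accessibility: 0R0, 0R1, 0R2, 1R0, 1R1, 1R2, 2R0, 2R1, 2R2
Branch closes: q and ¬q both at 1.
Every branch closes (one shown): unsatisfiable in S5.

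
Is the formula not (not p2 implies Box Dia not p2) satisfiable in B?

Unsatisfiable (every branch closes)

1. not (not p2 implies Box Dia not p2), u
2. not p2, u
3. not Box Dia not p2, u
4. not Dia not p2, v
5. p2, u
Accessibility: uRu, uRv, vRu, vRv
Branch closes: p2 and not p2 both at u.
Every branch closes; the branch above is one of them.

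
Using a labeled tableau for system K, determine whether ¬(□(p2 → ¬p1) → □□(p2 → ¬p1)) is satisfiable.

1. ¬(□(p2 → ¬p1) → □□(p2 → ¬p1)), w0
2. □(p2 → ¬p1), w0
3. ¬□□(p2 → ¬p1), w0
4. ¬□(p2 → ¬p1), w1
5. p2 → ¬p1, w1
6. ¬p1, w1
7. ¬(p2 → ¬p1), w2
8. p2, w2
9. p1, w2
Accessibility: w0Rw1, w1Rw2

Satisfiable (open branch found)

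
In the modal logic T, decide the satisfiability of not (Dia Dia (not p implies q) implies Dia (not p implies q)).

1. not (Dia Dia (not p implies q) implies Dia (not p implies q)), u
2. Dia Dia (not p implies q), u
3. not Dia (not p implies q), u
4. not (not p implies q), u
5. not p, u
6. not q, u
7. Dia (not p implies q), v
8. not (not p implies q), v
9. not p, v
10. not q, v
11. not p implies q, w
12. q, w
Accessibility: uRu, uRv, vRv, vRw, wRw

Satisfiable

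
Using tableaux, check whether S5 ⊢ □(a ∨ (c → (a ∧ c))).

Not valid

Tableau for the negation ¬□(a ∨ (c → (a ∧ c))):
1. ¬□(a ∨ (c → (a ∧ c))), w0
2. ¬(a ∨ (c → (a ∧ c))), w1   [¬□-rule on 1: fresh world w1, w0Rw1]
3. ¬a, w1   [¬∨-rule on 2]
4. ¬(c → (a ∧ c)), w1   [¬∨-rule on 2]
5. c, w1   [¬→-rule on 4]
6. ¬(a ∧ c), w1   [¬→-rule on 4]
Accessibility: w0Rw0, w0Rw1, w1Rw0, w1Rw1
The negation has an open branch (countermodel exists).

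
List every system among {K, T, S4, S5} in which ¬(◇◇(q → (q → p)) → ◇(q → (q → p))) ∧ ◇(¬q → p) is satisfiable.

K, T

T-tableau for the formula:
1. ¬(◇◇(q → (q → p)) → ◇(q → (q → p))) ∧ ◇(¬q → p), u
2. ¬(◇◇(q → (q → p)) → ◇(q → (q → p))), u
3. ◇(¬q → p), u
4. ◇◇(q → (q → p)), u
5. ¬◇(q → (q → p)), u
6. ¬(q → (q → p)), u
7. q, u
8. ¬(q → p), u
9. ¬p, u
10. ¬q → p, v
11. ¬(q → (q → p)), v
12. q, v
13. ¬(q → p), v
14. ¬p, v
15. ◇(q → (q → p)), w
16. ¬(q → (q → p)), w
17. q, w
18. ¬(q → p), w
19. ¬p, w
20. q → (q → p), x
21. q → p, x
22. p, x
Accessibility: uRu, uRv, uRw, vRv, wRw, wRx, xRx
Complete open branch: satisfiable in T, hence also in K (this T-model is also a K-model).
S4-tableau for the formula:
1. ¬(◇◇(q → (q → p)) → ◇(q → (q → p))) ∧ ◇(¬q → p), u
2. ¬(◇◇(q → (q → p)) → ◇(q → (q → p))), u
3. ◇(¬q → p), u
4. ◇◇(q → (q → p)), u
5. ¬◇(q → (q → p)), u
6. ¬(q → (q → p)), u
7. q, u
8. ¬(q → p), u
9. ¬p, u
10. ¬q → p, v
11. ¬(q → (q → p)), v
12. q, v
13. ¬(q → p), v
14. ¬p, v
15. ◇(q → (q → p)), w
16. ¬(q → (q → p)), w
17. q, w
18. ¬(q → p), w
19. ¬p, w
20. q → (q → p), x
21. ¬(q → (q → p)), x
22. q, x
23. ¬(q → p), x
24. ¬p, x
25. q → p, x
26. p, x
Accessibility: uRu, uRv, uRw, uRx, vRv, wRw, wRx, xRx
Branch closes: p and ¬p both at x.
Every branch closes (one shown): unsatisfiable in S4, hence also in S5 (every S5-frame is an S4-frame).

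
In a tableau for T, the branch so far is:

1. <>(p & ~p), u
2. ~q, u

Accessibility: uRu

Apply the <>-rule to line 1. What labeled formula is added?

a fresh world v with uRv, and p & ~p at v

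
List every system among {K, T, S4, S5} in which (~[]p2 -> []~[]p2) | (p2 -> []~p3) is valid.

S5

S5-tableau for the negation ~((~[]p2 -> []~[]p2) | (p2 -> []~p3)):
1. ~((~[]p2 -> []~[]p2) | (p2 -> []~p3)), w0
2. ~(~[]p2 -> []~[]p2), w0
3. ~(p2 -> []~p3), w0
4. ~[]p2, w0
5. ~[]~[]p2, w0
6. p2, w0
7. ~[]~p3, w0
8. ~p2, w1
9. []p2, w2
10. p2, w1
Accessibility: w0Rw0, w0Rw1, w0Rw2, w1Rw0, w1Rw1, w1Rw2, w2Rw0, w2Rw1, w2Rw2
Branch closes: p2 and ~p2 both at w1.
Every branch closes (one shown): valid in S5.
S4-tableau for the negation ~((~[]p2 -> []~[]p2) | (p2 -> []~p3)):
1. ~((~[]p2 -> []~[]p2) | (p2 -> []~p3)), w0
2. ~(~[]p2 -> []~[]p2), w0
3. ~(p2 -> []~p3), w0
4. ~[]p2, w0
5. ~[]~[]p2, w0
6. p2, w0
7. ~[]~p3, w0
8. ~p2, w1
9. []p2, w2
10. p2, w2
11. p3, w3
Accessibility: w0Rw0, w0Rw1, w0Rw2, w0Rw3, w1Rw1, w2Rw2, w3Rw3
Complete open branch: countermodel on an S4-frame, so not valid in S4, nor in K, T (the same frame is also a K-frame and a T-frame).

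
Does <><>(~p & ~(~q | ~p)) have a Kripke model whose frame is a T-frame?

1. <><>(~p & ~(~q | ~p)), w0
2. <>(~p & ~(~q | ~p)), w1
3. ~p & ~(~q | ~p), w2
4. ~p, w2
5. ~(~q | ~p), w2
6. q, w2
7. p, w2
Accessibility: w0Rw0, w0Rw1, w1Rw1, w1Rw2, w2Rw2
Branch closes: p and ~p both at w2.
All branches of the tableau close; one closing branch shown above.

No, unsatisfiable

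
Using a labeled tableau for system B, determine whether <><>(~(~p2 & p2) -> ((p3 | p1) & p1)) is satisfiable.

1. <><>(~(~p2 & p2) -> ((p3 | p1) & p1)), u
2. <>(~(~p2 & p2) -> ((p3 | p1) & p1)), v   [<>-rule on 1: fresh world v, uRv]
3. ~(~p2 & p2) -> ((p3 | p1) & p1), w   [<>-rule on 2: fresh world w, vRw]
4. (p3 | p1) & p1, w   [->-rule on 3 (branches; this branch)]
5. p3 | p1, w   [&-rule on 4]
6. p1, w   [&-rule on 4]
Accessibility: uRu, uRv, vRu, vRv, vRw, wRv, wRw

Satisfiable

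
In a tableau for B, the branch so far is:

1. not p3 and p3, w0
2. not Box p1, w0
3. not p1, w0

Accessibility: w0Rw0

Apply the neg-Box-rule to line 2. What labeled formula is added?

a fresh world w1 with w0Rw1, and not p1 at w1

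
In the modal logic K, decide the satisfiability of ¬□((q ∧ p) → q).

1. ¬□((q ∧ p) → q), w0
2. ¬((q ∧ p) → q), w1   [¬□-rule on 1: fresh world w1, w0Rw1]
3. q ∧ p, w1   [¬→-rule on 2]
4. ¬q, w1   [¬→-rule on 2]
5. q, w1   [∧-rule on 3]
6. p, w1   [∧-rule on 3]
Accessibility: w0Rw1
Branch closes: q and ¬q both at w1.
All branches of the tableau close; one closing branch shown above.

No, unsatisfiable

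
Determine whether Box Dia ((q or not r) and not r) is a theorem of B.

Invalid (countermodel exists)

Tableau for the negation not Box Dia ((q or not r) and not r):
1. not Box Dia ((q or not r) and not r), w0
2. not Dia ((q or not r) and not r), w1
3. not ((q or not r) and not r), w0
4. not ((q or not r) and not r), w1
5. r, w0
6. r, w1
Accessibility: w0Rw0, w0Rw1, w1Rw0, w1Rw1
The negation has an open branch (countermodel exists).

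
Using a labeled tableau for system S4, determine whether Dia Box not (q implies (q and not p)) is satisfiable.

1. Dia Box not (q implies (q and not p)), 0
2. Box not (q implies (q and not p)), 1
3. not (q implies (q and not p)), 1
4. q, 1
5. not (q and not p), 1
6. p, 1
Accessibility: 0R0, 0R1, 1R1

Satisfiable (open branch found)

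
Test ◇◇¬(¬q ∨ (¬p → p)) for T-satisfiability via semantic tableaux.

1. ◇◇¬(¬q ∨ (¬p → p)), w0
2. ◇¬(¬q ∨ (¬p → p)), w1
3. ¬(¬q ∨ (¬p → p)), w2
4. q, w2
5. ¬(¬p → p), w2
6. ¬p, w2
Accessibility: w0Rw0, w0Rw1, w1Rw1, w1Rw2, w2Rw2

Satisfiable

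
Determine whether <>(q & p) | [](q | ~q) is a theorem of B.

Valid

Tableau for the negation ~(<>(q & p) | [](q | ~q)):
1. ~(<>(q & p) | [](q | ~q)), w0
2. ~<>(q & p), w0   [~|-rule on 1]
3. ~[](q | ~q), w0   [~|-rule on 1]
4. ~(q & p), w0   [~<>-rule on 2 via w0Rw0]
5. ~p, w0   [~&-rule on 4 (branches; this branch)]
6. ~(q | ~q), w1   [~[]-rule on 3: fresh world w1, w0Rw1]
7. ~q, w1   [~|-rule on 6]
8. q, w1   [~|-rule on 6]
Accessibility: w0Rw0, w0Rw1, w1Rw0, w1Rw1
Branch closes: q and ~q both at w1.
Every branch of the negation's tableau closes; the branch above is one of them.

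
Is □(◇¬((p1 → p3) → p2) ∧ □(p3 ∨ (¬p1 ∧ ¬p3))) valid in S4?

Tableau for the negation ¬□(◇¬((p1 → p3) → p2) ∧ □(p3 ∨ (¬p1 ∧ ¬p3))):
1. ¬□(◇¬((p1 → p3) → p2) ∧ □(p3 ∨ (¬p1 ∧ ¬p3))), u
2. ¬(◇¬((p1 → p3) → p2) ∧ □(p3 ∨ (¬p1 ∧ ¬p3))), v
3. ¬□(p3 ∨ (¬p1 ∧ ¬p3)), v
4. ¬(p3 ∨ (¬p1 ∧ ¬p3)), w
5. ¬p3, w
6. ¬(¬p1 ∧ ¬p3), w
7. p1, w
Accessibility: uRu, uRv, uRw, vRv, vRw, wRw
The negation has an open branch (countermodel exists).

Not valid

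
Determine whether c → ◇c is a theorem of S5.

Yes, valid

Tableau for the negation ¬(c → ◇c):
1. ¬(c → ◇c), u
2. c, u   [¬→-rule on 1]
3. ¬◇c, u   [¬→-rule on 1]
4. ¬c, u   [¬◇-rule on 3 via uRu]
Accessibility: uRu
Branch closes: c and ¬c both at u.
All branches of the negation close; one closing branch shown above.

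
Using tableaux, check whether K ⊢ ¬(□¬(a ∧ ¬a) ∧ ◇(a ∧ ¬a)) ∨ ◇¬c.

Yes, valid

Tableau for the negation ¬(¬(□¬(a ∧ ¬a) ∧ ◇(a ∧ ¬a)) ∨ ◇¬c):
1. ¬(¬(□¬(a ∧ ¬a) ∧ ◇(a ∧ ¬a)) ∨ ◇¬c), u
2. □¬(a ∧ ¬a) ∧ ◇(a ∧ ¬a), u
3. ¬◇¬c, u
4. □¬(a ∧ ¬a), u
5. ◇(a ∧ ¬a), u
6. a ∧ ¬a, v
7. a, v
8. ¬a, v
Accessibility: uRv
Branch closes: a and ¬a both at v.
Every branch of the negation's tableau closes; the branch above is one of them.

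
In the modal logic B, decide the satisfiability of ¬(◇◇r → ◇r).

1. ¬(◇◇r → ◇r), u
2. ◇◇r, u
3. ¬◇r, u
4. ¬r, u
5. ◇r, v
6. ¬r, v
7. r, w
Accessibility: uRu, uRv, vRu, vRv, vRw, wRv, wRw

Satisfiable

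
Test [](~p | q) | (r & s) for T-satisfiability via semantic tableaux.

Satisfiable (open branch found)

1. [](~p | q) | (r & s), 0
2. r & s, 0
3. r, 0
4. s, 0
Accessibility: 0R0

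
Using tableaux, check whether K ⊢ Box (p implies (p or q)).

Valid in K

Tableau for the negation not Box (p implies (p or q)):
1. not Box (p implies (p or q)), 0
2. not (p implies (p or q)), 1   [neg-Box-rule on 1: fresh world 1, 0R1]
3. p, 1   [neg-implies-rule on 2]
4. not (p or q), 1   [neg-implies-rule on 2]
5. not p, 1   [neg-or-rule on 4]
6. not q, 1   [neg-or-rule on 4]
Accessibility: 0R1
Branch closes: p and not p both at 1.
Every branch of the negation's tableau closes; the branch above is one of them.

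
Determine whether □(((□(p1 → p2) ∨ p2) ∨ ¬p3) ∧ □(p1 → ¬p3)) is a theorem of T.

No, not valid

Tableau for the negation ¬□(((□(p1 → p2) ∨ p2) ∨ ¬p3) ∧ □(p1 → ¬p3)):
1. ¬□(((□(p1 → p2) ∨ p2) ∨ ¬p3) ∧ □(p1 → ¬p3)), u
2. ¬(((□(p1 → p2) ∨ p2) ∨ ¬p3) ∧ □(p1 → ¬p3)), v
3. ¬□(p1 → ¬p3), v
4. ¬(p1 → ¬p3), w
5. p1, w
6. p3, w
Accessibility: uRu, uRv, vRv, vRw, wRw
The negation has an open branch (countermodel exists).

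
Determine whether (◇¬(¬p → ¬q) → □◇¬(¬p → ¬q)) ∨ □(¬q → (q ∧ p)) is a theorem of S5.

Yes, valid

Tableau for the negation ¬((◇¬(¬p → ¬q) → □◇¬(¬p → ¬q)) ∨ □(¬q → (q ∧ p))):
1. ¬((◇¬(¬p → ¬q) → □◇¬(¬p → ¬q)) ∨ □(¬q → (q ∧ p))), u
2. ¬(◇¬(¬p → ¬q) → □◇¬(¬p → ¬q)), u   [¬∨-rule on 1]
3. ¬□(¬q → (q ∧ p)), u   [¬∨-rule on 1]
4. ◇¬(¬p → ¬q), u   [¬→-rule on 2]
5. ¬□◇¬(¬p → ¬q), u   [¬→-rule on 2]
6. ¬(¬q → (q ∧ p)), v   [¬□-rule on 3: fresh world v, uRv]
7. ¬q, v   [¬→-rule on 6]
8. ¬(q ∧ p), v   [¬→-rule on 6]
9. ¬p, v   [¬∧-rule on 8 (branches; this branch)]
10. ¬(¬p → ¬q), w   [◇-rule on 4: fresh world w, uRw]
11. ¬p, w   [¬→-rule on 10]
12. q, w   [¬→-rule on 10]
13. ¬◇¬(¬p → ¬q), x   [¬□-rule on 5: fresh world x, uRx]
14. ¬p → ¬q, u   [¬◇-rule on 13 via xRu]
15. ¬p → ¬q, v   [¬◇-rule on 13 via xRv]
16. ¬p → ¬q, w   [¬◇-rule on 13 via xRw]
17. ¬p → ¬q, x   [¬◇-rule on 13 via xRx]
18. ¬q, u   [→-rule on 14 (branches; this branch)]
19. ¬q, w   [→-rule on 16 (branches; this branch)]
Accessibility: uRu, uRv, uRw, uRx, vRu, vRv, vRw, vRx, wRu, wRv, wRw, wRx, xRu, xRv, xRw, xRx
Branch closes: q and ¬q both at w.
All branches of the negation close; one closing branch shown above.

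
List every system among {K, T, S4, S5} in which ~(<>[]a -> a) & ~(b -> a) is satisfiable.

K, T, S4

S5-tableau for the formula:
1. ~(<>[]a -> a) & ~(b -> a), 0
2. ~(<>[]a -> a), 0   [&-rule on 1]
3. ~(b -> a), 0   [&-rule on 1]
4. <>[]a, 0   [~->-rule on 2]
5. ~a, 0   [~->-rule on 2]
6. b, 0   [~->-rule on 3]
7. []a, 1   [<>-rule on 4: fresh world 1, 0R1]
8. a, 0   [[]-rule on 7 via 1R0]
Accessibility: 0R0, 0R1, 1R0, 1R1
Branch closes: a and ~a both at 0.
Every branch closes (one shown): unsatisfiable in S5.
S4-tableau for the formula:
1. ~(<>[]a -> a) & ~(b -> a), 0
2. ~(<>[]a -> a), 0   [&-rule on 1]
3. ~(b -> a), 0   [&-rule on 1]
4. <>[]a, 0   [~->-rule on 2]
5. ~a, 0   [~->-rule on 2]
6. b, 0   [~->-rule on 3]
7. []a, 1   [<>-rule on 4: fresh world 1, 0R1]
8. a, 1   [[]-rule on 7 via 1R1]
Accessibility: 0R0, 0R1, 1R1
Complete open branch: satisfiable in S4, hence also in K, T (this S4-model is also a K-model and a T-model).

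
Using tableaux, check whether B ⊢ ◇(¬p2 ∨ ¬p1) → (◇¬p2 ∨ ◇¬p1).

Valid

Tableau for the negation ¬(◇(¬p2 ∨ ¬p1) → (◇¬p2 ∨ ◇¬p1)):
1. ¬(◇(¬p2 ∨ ¬p1) → (◇¬p2 ∨ ◇¬p1)), u
2. ◇(¬p2 ∨ ¬p1), u
3. ¬(◇¬p2 ∨ ◇¬p1), u
4. ¬◇¬p2, u
5. ¬◇¬p1, u
6. p2, u
7. p1, u
8. ¬p2 ∨ ¬p1, v
9. p2, v
10. p1, v
11. ¬p1, v
Accessibility: uRu, uRv, vRu, vRv
Branch closes: p1 and ¬p1 both at v.
Every branch of the negation's tableau closes; the branch above is one of them.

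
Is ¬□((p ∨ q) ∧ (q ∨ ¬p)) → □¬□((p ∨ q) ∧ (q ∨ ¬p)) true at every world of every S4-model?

Invalid (countermodel exists)

Tableau for the negation ¬(¬□((p ∨ q) ∧ (q ∨ ¬p)) → □¬□((p ∨ q) ∧ (q ∨ ¬p))):
1. ¬(¬□((p ∨ q) ∧ (q ∨ ¬p)) → □¬□((p ∨ q) ∧ (q ∨ ¬p))), w0
2. ¬□((p ∨ q) ∧ (q ∨ ¬p)), w0
3. ¬□¬□((p ∨ q) ∧ (q ∨ ¬p)), w0
4. ¬((p ∨ q) ∧ (q ∨ ¬p)), w1
5. ¬(q ∨ ¬p), w1
6. ¬q, w1
7. p, w1
8. □((p ∨ q) ∧ (q ∨ ¬p)), w2
9. (p ∨ q) ∧ (q ∨ ¬p), w2
10. p ∨ q, w2
11. q ∨ ¬p, w2
12. q, w2
13. ¬p, w2
Accessibility: w0Rw0, w0Rw1, w0Rw2, w1Rw1, w2Rw2
The negation has an open branch (countermodel exists).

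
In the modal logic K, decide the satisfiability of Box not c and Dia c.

1. Box not c and Dia c, w0
2. Box not c, w0
3. Dia c, w0
4. c, w1
5. not c, w1
Accessibility: w0Rw1
Branch closes: c and not c both at w1.
All branches of the tableau close; one closing branch shown above.

Unsatisfiable (every branch closes)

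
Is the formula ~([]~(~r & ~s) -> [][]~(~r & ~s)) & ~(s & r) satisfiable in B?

Yes, satisfiable

1. ~([]~(~r & ~s) -> [][]~(~r & ~s)) & ~(s & r), u
2. ~([]~(~r & ~s) -> [][]~(~r & ~s)), u
3. ~(s & r), u
4. []~(~r & ~s), u
5. ~[][]~(~r & ~s), u
6. ~(~r & ~s), u
7. ~r, u
8. s, u
9. ~[]~(~r & ~s), v
10. ~(~r & ~s), v
11. s, v
12. ~r & ~s, w
13. ~r, w
14. ~s, w
Accessibility: uRu, uRv, vRu, vRv, vRw, wRv, wRw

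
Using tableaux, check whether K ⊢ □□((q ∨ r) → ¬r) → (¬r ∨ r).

Tableau for the negation ¬(□□((q ∨ r) → ¬r) → (¬r ∨ r)):
1. ¬(□□((q ∨ r) → ¬r) → (¬r ∨ r)), u
2. □□((q ∨ r) → ¬r), u
3. ¬(¬r ∨ r), u
4. r, u
5. ¬r, u
Branch closes: r and ¬r both at u.
All branches of the negation close; one closing branch shown above.

Valid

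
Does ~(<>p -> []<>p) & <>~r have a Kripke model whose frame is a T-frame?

Satisfiable

1. ~(<>p -> []<>p) & <>~r, 0
2. ~(<>p -> []<>p), 0   [&-rule on 1]
3. <>~r, 0   [&-rule on 1]
4. <>p, 0   [~->-rule on 2]
5. ~[]<>p, 0   [~->-rule on 2]
6. ~r, 1   [<>-rule on 3: fresh world 1, 0R1]
7. p, 2   [<>-rule on 4: fresh world 2, 0R2]
8. ~<>p, 3   [~[]-rule on 5: fresh world 3, 0R3]
9. ~p, 3   [~<>-rule on 8 via 3R3]
Accessibility: 0R0, 0R1, 0R2, 0R3, 1R1, 2R2, 3R3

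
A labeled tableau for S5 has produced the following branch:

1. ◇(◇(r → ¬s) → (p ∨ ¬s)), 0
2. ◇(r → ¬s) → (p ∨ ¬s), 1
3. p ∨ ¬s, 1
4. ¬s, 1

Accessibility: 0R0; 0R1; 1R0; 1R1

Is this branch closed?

No world carries both an atom and its negation.

No, open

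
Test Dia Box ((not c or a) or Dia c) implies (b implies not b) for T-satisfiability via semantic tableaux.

Satisfiable (open branch found)

1. Dia Box ((not c or a) or Dia c) implies (b implies not b), 0
2. b implies not b, 0   [implies-rule on 1 (branches; this branch)]
3. not b, 0   [implies-rule on 2 (branches; this branch)]
Accessibility: 0R0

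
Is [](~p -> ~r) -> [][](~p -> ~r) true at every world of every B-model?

Tableau for the negation ~([](~p -> ~r) -> [][](~p -> ~r)):
1. ~([](~p -> ~r) -> [][](~p -> ~r)), w0
2. [](~p -> ~r), w0   [~->-rule on 1]
3. ~[][](~p -> ~r), w0   [~->-rule on 1]
4. ~p -> ~r, w0   [[]-rule on 2 via w0Rw0]
5. ~r, w0   [->-rule on 4 (branches; this branch)]
6. ~[](~p -> ~r), w1   [~[]-rule on 3: fresh world w1, w0Rw1]
7. ~p -> ~r, w1   [[]-rule on 2 via w0Rw1]
8. ~r, w1   [->-rule on 7 (branches; this branch)]
9. ~(~p -> ~r), w2   [~[]-rule on 6: fresh world w2, w1Rw2]
10. ~p, w2   [~->-rule on 9]
11. r, w2   [~->-rule on 9]
Accessibility: w0Rw0, w0Rw1, w1Rw0, w1Rw1, w1Rw2, w2Rw1, w2Rw2
The negation has an open branch (countermodel exists).

No, not valid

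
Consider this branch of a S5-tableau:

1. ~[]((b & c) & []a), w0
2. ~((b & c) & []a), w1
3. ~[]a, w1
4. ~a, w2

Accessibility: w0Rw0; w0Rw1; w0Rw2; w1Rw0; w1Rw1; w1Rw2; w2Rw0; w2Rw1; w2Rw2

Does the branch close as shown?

No world carries both an atom and its negation.

No, open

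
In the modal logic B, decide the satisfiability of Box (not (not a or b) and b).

Unsatisfiable

1. Box (not (not a or b) and b), w0
2. not (not a or b) and b, w0
3. not (not a or b), w0
4. b, w0
5. a, w0
6. not b, w0
Accessibility: w0Rw0
Branch closes: b and not b both at w0.
All branches of the tableau close; one closing branch shown above.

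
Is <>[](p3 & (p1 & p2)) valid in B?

Tableau for the negation ~<>[](p3 & (p1 & p2)):
1. ~<>[](p3 & (p1 & p2)), 0
2. ~[](p3 & (p1 & p2)), 0
3. ~(p3 & (p1 & p2)), 1
4. ~[](p3 & (p1 & p2)), 1
5. ~(p1 & p2), 1
6. ~p2, 1
7. ~(p3 & (p1 & p2)), 2
8. ~(p1 & p2), 2
9. ~p2, 2
Accessibility: 0R0, 0R1, 1R0, 1R1, 1R2, 2R1, 2R2
The negation has an open branch (countermodel exists).

Invalid (countermodel exists)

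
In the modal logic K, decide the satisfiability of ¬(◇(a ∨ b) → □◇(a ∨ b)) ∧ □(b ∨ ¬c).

1. ¬(◇(a ∨ b) → □◇(a ∨ b)) ∧ □(b ∨ ¬c), u
2. ¬(◇(a ∨ b) → □◇(a ∨ b)), u
3. □(b ∨ ¬c), u
4. ◇(a ∨ b), u
5. ¬□◇(a ∨ b), u
6. a ∨ b, v
7. b ∨ ¬c, v
8. b, v
9. ¬c, v
10. ¬◇(a ∨ b), w
11. b ∨ ¬c, w
12. ¬c, w
Accessibility: uRv, uRw

Satisfiable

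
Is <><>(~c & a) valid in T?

No, not valid

Tableau for the negation ~<><>(~c & a):
1. ~<><>(~c & a), w0
2. ~<>(~c & a), w0   [~<>-rule on 1 via w0Rw0]
3. ~(~c & a), w0   [~<>-rule on 2 via w0Rw0]
4. ~a, w0   [~&-rule on 3 (branches; this branch)]
Accessibility: w0Rw0
The negation has an open branch (countermodel exists).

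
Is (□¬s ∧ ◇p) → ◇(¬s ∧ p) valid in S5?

Valid

Tableau for the negation ¬((□¬s ∧ ◇p) → ◇(¬s ∧ p)):
1. ¬((□¬s ∧ ◇p) → ◇(¬s ∧ p)), u
2. □¬s ∧ ◇p, u
3. ¬◇(¬s ∧ p), u
4. □¬s, u
5. ◇p, u
6. ¬(¬s ∧ p), u
7. ¬s, u
8. ¬p, u
9. p, v
10. ¬(¬s ∧ p), v
11. ¬s, v
12. ¬p, v
Accessibility: uRu, uRv, vRu, vRv
Branch closes: p and ¬p both at v.
Every branch of the negation's tableau closes; the branch above is one of them.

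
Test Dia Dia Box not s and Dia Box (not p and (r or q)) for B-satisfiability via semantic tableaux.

1. Dia Dia Box not s and Dia Box (not p and (r or q)), 0
2. Dia Dia Box not s, 0
3. Dia Box (not p and (r or q)), 0
4. Dia Box not s, 1
5. Box (not p and (r or q)), 2
6. not p and (r or q), 0
7. not p, 0
8. r or q, 0
9. not p and (r or q), 2
10. not p, 2
11. r or q, 2
12. q, 0
13. q, 2
14. Box not s, 3
15. not s, 1
16. not s, 3
Accessibility: 0R0, 0R1, 0R2, 1R0, 1R1, 1R3, 2R0, 2R2, 3R1, 3R3

Yes, satisfiable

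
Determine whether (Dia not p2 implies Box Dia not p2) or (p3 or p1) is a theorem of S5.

Tableau for the negation not ((Dia not p2 implies Box Dia not p2) or (p3 or p1)):
1. not ((Dia not p2 implies Box Dia not p2) or (p3 or p1)), w0
2. not (Dia not p2 implies Box Dia not p2), w0
3. not (p3 or p1), w0
4. Dia not p2, w0
5. not Box Dia not p2, w0
6. not p3, w0
7. not p1, w0
8. not p2, w1
9. not Dia not p2, w2
10. p2, w0
11. p2, w1
Accessibility: w0Rw0, w0Rw1, w0Rw2, w1Rw0, w1Rw1, w1Rw2, w2Rw0, w2Rw1, w2Rw2
Branch closes: p2 and not p2 both at w1.
All branches of the negation close; one closing branch shown above.

Yes, valid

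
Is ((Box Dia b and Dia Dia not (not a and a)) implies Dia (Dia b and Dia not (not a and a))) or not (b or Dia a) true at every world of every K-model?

Tableau for the negation not (((Box Dia b and Dia Dia not (not a and a)) implies Dia (Dia b and Dia not (not a and a))) or not (b or Dia a)):
1. not (((Box Dia b and Dia Dia not (not a and a)) implies Dia (Dia b and Dia not (not a and a))) or not (b or Dia a)), u
2. not ((Box Dia b and Dia Dia not (not a and a)) implies Dia (Dia b and Dia not (not a and a))), u
3. b or Dia a, u
4. Box Dia b and Dia Dia not (not a and a), u
5. not Dia (Dia b and Dia not (not a and a)), u
6. Box Dia b, u
7. Dia Dia not (not a and a), u
8. Dia a, u
9. Dia not (not a and a), v
10. not (Dia b and Dia not (not a and a)), v
11. Dia b, v
12. not Dia b, v
13. a, w
14. not (Dia b and Dia not (not a and a)), w
15. Dia b, w
16. not Dia not (not a and a), w
17. not (not a and a), x
18. not b, x
19. not a, x
20. b, y
21. not b, y
Accessibility: uRv, uRw, vRx, vRy
Branch closes: b and not b both at y.
All branches of the negation close; one closing branch shown above.

Yes, valid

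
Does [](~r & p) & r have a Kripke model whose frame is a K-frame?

Yes, satisfiable

1. [](~r & p) & r, w0
2. [](~r & p), w0   [&-rule on 1]
3. r, w0   [&-rule on 1]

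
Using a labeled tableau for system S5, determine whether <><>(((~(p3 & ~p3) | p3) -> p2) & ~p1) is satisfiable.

Satisfiable

1. <><>(((~(p3 & ~p3) | p3) -> p2) & ~p1), u
2. <>(((~(p3 & ~p3) | p3) -> p2) & ~p1), v
3. ((~(p3 & ~p3) | p3) -> p2) & ~p1, w
4. (~(p3 & ~p3) | p3) -> p2, w
5. ~p1, w
6. p2, w
Accessibility: uRu, uRv, uRw, vRu, vRv, vRw, wRu, wRv, wRw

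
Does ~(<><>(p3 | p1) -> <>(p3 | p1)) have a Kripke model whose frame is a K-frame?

1. ~(<><>(p3 | p1) -> <>(p3 | p1)), u
2. <><>(p3 | p1), u
3. ~<>(p3 | p1), u
4. <>(p3 | p1), v
5. ~(p3 | p1), v
6. ~p3, v
7. ~p1, v
8. p3 | p1, w
9. p1, w
Accessibility: uRv, vRw

Satisfiable (open branch found)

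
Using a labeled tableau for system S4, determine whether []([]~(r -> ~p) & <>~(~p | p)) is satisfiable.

1. []([]~(r -> ~p) & <>~(~p | p)), 0
2. []~(r -> ~p) & <>~(~p | p), 0
3. []~(r -> ~p), 0
4. <>~(~p | p), 0
5. ~(r -> ~p), 0
6. r, 0
7. p, 0
8. ~(~p | p), 1
9. p, 1
10. ~p, 1
Accessibility: 0R0, 0R1, 1R1
Branch closes: p and ~p both at 1.
All branches of the tableau close; one closing branch shown above.

No, unsatisfiable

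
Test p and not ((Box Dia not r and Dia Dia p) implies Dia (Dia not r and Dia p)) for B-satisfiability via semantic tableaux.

1. p and not ((Box Dia not r and Dia Dia p) implies Dia (Dia not r and Dia p)), 0
2. p, 0
3. not ((Box Dia not r and Dia Dia p) implies Dia (Dia not r and Dia p)), 0
4. Box Dia not r and Dia Dia p, 0
5. not Dia (Dia not r and Dia p), 0
6. Box Dia not r, 0
7. Dia Dia p, 0
8. not (Dia not r and Dia p), 0
9. Dia not r, 0
10. not Dia not r, 0
11. r, 0
12. Dia p, 1
13. not (Dia not r and Dia p), 1
14. Dia not r, 1
15. r, 1
16. not Dia not r, 1
17. not r, 2
18. not (Dia not r and Dia p), 2
19. Dia not r, 2
20. r, 2
Accessibility: 0R0, 0R1, 0R2, 1R0, 1R1, 2R0, 2R2
Branch closes: r and not r both at 2.
All branches of the tableau close; one closing branch shown above.

Unsatisfiable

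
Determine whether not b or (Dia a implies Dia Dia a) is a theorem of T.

Valid

Tableau for the negation not (not b or (Dia a implies Dia Dia a)):
1. not (not b or (Dia a implies Dia Dia a)), w0
2. b, w0   [neg-or-rule on 1]
3. not (Dia a implies Dia Dia a), w0   [neg-or-rule on 1]
4. Dia a, w0   [neg-implies-rule on 3]
5. not Dia Dia a, w0   [neg-implies-rule on 3]
6. not Dia a, w0   [neg-Dia-rule on 5 via w0Rw0]
7. not a, w0   [neg-Dia-rule on 6 via w0Rw0]
8. a, w1   [Dia-rule on 4: fresh world w1, w0Rw1]
9. not Dia a, w1   [neg-Dia-rule on 5 via w0Rw1]
10. not a, w1   [neg-Dia-rule on 6 via w0Rw1]
Accessibility: w0Rw0, w0Rw1, w1Rw1
Branch closes: a and not a both at w1.
All branches of the negation close; one closing branch shown above.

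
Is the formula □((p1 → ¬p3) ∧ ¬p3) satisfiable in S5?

1. □((p1 → ¬p3) ∧ ¬p3), 0
2. (p1 → ¬p3) ∧ ¬p3, 0   [□-rule on 1 via 0R0]
3. p1 → ¬p3, 0   [∧-rule on 2]
4. ¬p3, 0   [∧-rule on 2]
Accessibility: 0R0

Satisfiable (open branch found)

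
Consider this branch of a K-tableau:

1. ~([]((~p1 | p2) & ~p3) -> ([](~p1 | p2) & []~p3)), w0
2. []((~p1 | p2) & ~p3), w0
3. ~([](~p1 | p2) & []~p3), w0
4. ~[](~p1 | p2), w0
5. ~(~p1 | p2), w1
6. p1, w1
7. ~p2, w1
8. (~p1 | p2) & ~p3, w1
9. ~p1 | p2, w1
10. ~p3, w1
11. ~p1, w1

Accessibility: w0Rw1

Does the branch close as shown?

Both p1 and ~p1 appear at w1.

Yes, closed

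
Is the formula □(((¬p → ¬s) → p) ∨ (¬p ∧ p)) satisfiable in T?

1. □(((¬p → ¬s) → p) ∨ (¬p ∧ p)), w0
2. ((¬p → ¬s) → p) ∨ (¬p ∧ p), w0
3. (¬p → ¬s) → p, w0
4. p, w0
Accessibility: w0Rw0

Satisfiable (open branch found)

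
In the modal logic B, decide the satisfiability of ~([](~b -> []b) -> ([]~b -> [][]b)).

1. ~([](~b -> []b) -> ([]~b -> [][]b)), 0
2. [](~b -> []b), 0
3. ~([]~b -> [][]b), 0
4. []~b, 0
5. ~[][]b, 0
6. ~b -> []b, 0
7. ~b, 0
8. []b, 0
9. b, 0
Accessibility: 0R0
Branch closes: b and ~b both at 0.
Every branch closes; the branch above is one of them.

Unsatisfiable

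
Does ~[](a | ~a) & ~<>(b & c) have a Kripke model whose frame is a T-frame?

Unsatisfiable (every branch closes)

1. ~[](a | ~a) & ~<>(b & c), w0
2. ~[](a | ~a), w0
3. ~<>(b & c), w0
4. ~(b & c), w0
5. ~c, w0
6. ~(a | ~a), w1
7. ~a, w1
8. a, w1
Accessibility: w0Rw0, w0Rw1, w1Rw1
Branch closes: a and ~a both at w1.
(One branch shown.) All branches close.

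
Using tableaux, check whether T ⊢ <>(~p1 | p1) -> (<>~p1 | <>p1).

Yes, valid

Tableau for the negation ~(<>(~p1 | p1) -> (<>~p1 | <>p1)):
1. ~(<>(~p1 | p1) -> (<>~p1 | <>p1)), u
2. <>(~p1 | p1), u
3. ~(<>~p1 | <>p1), u
4. ~<>~p1, u
5. ~<>p1, u
6. p1, u
7. ~p1, u
Accessibility: uRu
Branch closes: p1 and ~p1 both at u.
Every branch of the negation's tableau closes; the branch above is one of them.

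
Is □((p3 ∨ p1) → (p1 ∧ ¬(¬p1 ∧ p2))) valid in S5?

No, not valid

Tableau for the negation ¬□((p3 ∨ p1) → (p1 ∧ ¬(¬p1 ∧ p2))):
1. ¬□((p3 ∨ p1) → (p1 ∧ ¬(¬p1 ∧ p2))), u
2. ¬((p3 ∨ p1) → (p1 ∧ ¬(¬p1 ∧ p2))), v   [¬□-rule on 1: fresh world v, uRv]
3. p3 ∨ p1, v   [¬→-rule on 2]
4. ¬(p1 ∧ ¬(¬p1 ∧ p2)), v   [¬→-rule on 2]
5. p3, v   [∨-rule on 3 (branches; this branch)]
6. ¬p1 ∧ p2, v   [¬∧-rule on 4 (branches; this branch)]
7. ¬p1, v   [∧-rule on 6]
8. p2, v   [∧-rule on 6]
Accessibility: uRu, uRv, vRu, vRv
The negation has an open branch (countermodel exists).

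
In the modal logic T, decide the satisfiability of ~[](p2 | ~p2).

Unsatisfiable (every branch closes)

1. ~[](p2 | ~p2), w0
2. ~(p2 | ~p2), w1
3. ~p2, w1
4. p2, w1
Accessibility: w0Rw0, w0Rw1, w1Rw1
Branch closes: p2 and ~p2 both at w1.
(One branch shown.) All branches close.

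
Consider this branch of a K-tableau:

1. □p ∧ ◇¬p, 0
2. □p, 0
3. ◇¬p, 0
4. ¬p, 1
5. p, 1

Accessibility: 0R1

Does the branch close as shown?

Closed

Both p and ¬p appear at 1.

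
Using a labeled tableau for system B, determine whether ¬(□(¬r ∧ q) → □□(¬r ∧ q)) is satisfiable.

1. ¬(□(¬r ∧ q) → □□(¬r ∧ q)), u
2. □(¬r ∧ q), u   [¬→-rule on 1]
3. ¬□□(¬r ∧ q), u   [¬→-rule on 1]
4. ¬r ∧ q, u   [□-rule on 2 via uRu]
5. ¬r, u   [∧-rule on 4]
6. q, u   [∧-rule on 4]
7. ¬□(¬r ∧ q), v   [¬□-rule on 3: fresh world v, uRv]
8. ¬r ∧ q, v   [□-rule on 2 via uRv]
9. ¬r, v   [∧-rule on 8]
10. q, v   [∧-rule on 8]
11. ¬(¬r ∧ q), w   [¬□-rule on 7: fresh world w, vRw]
12. ¬q, w   [¬∧-rule on 11 (branches; this branch)]
Accessibility: uRu, uRv, vRu, vRv, vRw, wRv, wRw

Satisfiable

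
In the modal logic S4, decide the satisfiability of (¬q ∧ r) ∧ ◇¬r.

Yes, satisfiable

1. (¬q ∧ r) ∧ ◇¬r, 0
2. ¬q ∧ r, 0   [∧-rule on 1]
3. ◇¬r, 0   [∧-rule on 1]
4. ¬q, 0   [∧-rule on 2]
5. r, 0   [∧-rule on 2]
6. ¬r, 1   [◇-rule on 3: fresh world 1, 0R1]
Accessibility: 0R0, 0R1, 1R1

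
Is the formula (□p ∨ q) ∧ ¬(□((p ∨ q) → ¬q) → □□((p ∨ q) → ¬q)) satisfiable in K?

1. (□p ∨ q) ∧ ¬(□((p ∨ q) → ¬q) → □□((p ∨ q) → ¬q)), 0
2. □p ∨ q, 0   [∧-rule on 1]
3. ¬(□((p ∨ q) → ¬q) → □□((p ∨ q) → ¬q)), 0   [∧-rule on 1]
4. □((p ∨ q) → ¬q), 0   [¬→-rule on 3]
5. ¬□□((p ∨ q) → ¬q), 0   [¬→-rule on 3]
6. q, 0   [∨-rule on 2 (branches; this branch)]
7. ¬□((p ∨ q) → ¬q), 1   [¬□-rule on 5: fresh world 1, 0R1]
8. (p ∨ q) → ¬q, 1   [□-rule on 4 via 0R1]
9. ¬q, 1   [→-rule on 8 (branches; this branch)]
10. ¬((p ∨ q) → ¬q), 2   [¬□-rule on 7: fresh world 2, 1R2]
11. p ∨ q, 2   [¬→-rule on 10]
12. q, 2   [¬→-rule on 10]
Accessibility: 0R1, 1R2

Yes, satisfiable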